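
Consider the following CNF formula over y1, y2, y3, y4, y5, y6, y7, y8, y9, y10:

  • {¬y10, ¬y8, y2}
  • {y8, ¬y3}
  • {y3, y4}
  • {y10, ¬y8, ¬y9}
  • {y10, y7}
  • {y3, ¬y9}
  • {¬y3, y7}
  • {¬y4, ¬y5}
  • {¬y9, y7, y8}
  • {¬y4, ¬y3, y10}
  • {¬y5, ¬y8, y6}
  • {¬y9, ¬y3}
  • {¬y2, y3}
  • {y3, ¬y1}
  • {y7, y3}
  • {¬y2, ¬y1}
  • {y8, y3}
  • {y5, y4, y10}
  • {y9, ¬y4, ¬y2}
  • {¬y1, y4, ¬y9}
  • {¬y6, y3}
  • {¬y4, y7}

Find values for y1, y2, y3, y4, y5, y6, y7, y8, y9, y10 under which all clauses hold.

y1=F, y2=F, y3=T, y4=F, y5=T, y6=T, y7=T, y8=T, y9=F, y10=F

Check each clause:
  1. {¬y10, y2, ¬y8} — ¬y10 is true.
  2. {¬y3, y8} — y8 is true.
  3. {y3, y4} — y3 is true.
  4. {¬y8, ¬y9, y10} — ¬y9 is true.
  5. {y10, y7} — y7 is true.
  6. {¬y9, y3} — y3 is true.
  7. {y7, ¬y3} — y7 is true.
  8. {¬y5, ¬y4} — ¬y4 is true.
  9. {y8, ¬y9, y7} — y8 is true.
  10. {¬y4, ¬y3, y10} — ¬y4 is true.
  11. {¬y5, y6, ¬y8} — y6 is true.
  12. {¬y3, ¬y9} — ¬y9 is true.
  13. {¬y2, y3} — y3 is true.
  14. {¬y1, y3} — y3 is true.
  15. {y3, y7} — y3 is true.
  16. {¬y2, ¬y1} — ¬y1 is true.
  17. {y3, y8} — y8 is true.
  18. {y4, y10, y5} — y5 is true.
  19. {¬y2, y9, ¬y4} — ¬y4 is true.
  20. {¬y9, ¬y1, y4} — ¬y1 is true.
  21. {y3, ¬y6} — y3 is true.
  22. {y7, ¬y4} — ¬y4 is true.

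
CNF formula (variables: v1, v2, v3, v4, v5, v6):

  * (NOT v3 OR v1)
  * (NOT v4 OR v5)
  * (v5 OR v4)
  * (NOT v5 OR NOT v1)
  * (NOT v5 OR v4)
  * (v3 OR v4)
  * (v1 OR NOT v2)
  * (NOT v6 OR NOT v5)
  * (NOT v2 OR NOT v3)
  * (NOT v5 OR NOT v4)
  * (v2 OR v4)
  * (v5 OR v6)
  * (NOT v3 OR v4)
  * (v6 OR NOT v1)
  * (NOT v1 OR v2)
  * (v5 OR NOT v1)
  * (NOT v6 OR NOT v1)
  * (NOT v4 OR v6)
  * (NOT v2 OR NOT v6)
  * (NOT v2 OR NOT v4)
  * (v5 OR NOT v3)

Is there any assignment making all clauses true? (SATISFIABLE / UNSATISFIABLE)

UNSATISFIABLE

v4 = True:
  propagation gives v5=True; an empty clause results — contradiction.
v4 = False:
  propagation gives v5=True; an empty clause results — contradiction.
Every branch closes, so no satisfying assignment exists.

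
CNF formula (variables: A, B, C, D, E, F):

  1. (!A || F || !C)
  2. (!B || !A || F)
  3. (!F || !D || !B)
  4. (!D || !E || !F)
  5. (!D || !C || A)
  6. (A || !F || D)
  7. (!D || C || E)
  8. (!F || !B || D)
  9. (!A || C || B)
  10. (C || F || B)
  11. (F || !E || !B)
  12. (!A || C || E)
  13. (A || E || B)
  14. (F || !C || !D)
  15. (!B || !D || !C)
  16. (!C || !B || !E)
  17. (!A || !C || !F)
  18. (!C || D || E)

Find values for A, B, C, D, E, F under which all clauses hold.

A=F, B=T, C=F, D=F, E=F, F=F

Branch on A: take A = False.
The remaining clauses are satisfied by B = True, C = False, D = False, E = False, F = False.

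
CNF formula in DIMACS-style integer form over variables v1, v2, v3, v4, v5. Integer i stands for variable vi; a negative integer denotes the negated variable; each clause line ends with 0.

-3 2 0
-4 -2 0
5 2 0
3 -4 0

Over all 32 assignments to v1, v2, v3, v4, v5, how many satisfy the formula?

10

Split on v2, then v3.
  v2=1, v3=1: remaining (v1,v4,v5) ∈ {(0,0,0); (0,0,1); (1,0,0); (1,0,1)} — 4.
  v2=1, v3=0: remaining (v1,v4,v5) ∈ {(0,0,0); (0,0,1); (1,0,0); (1,0,1)} — 4.
  v2=0, v3=1: a clause becomes empty — 0.
  v2=0, v3=0: remaining (v1,v4,v5) ∈ {(0,0,1); (1,0,1)} — 2.
Total: 4 + 4 + 0 + 2 = 10.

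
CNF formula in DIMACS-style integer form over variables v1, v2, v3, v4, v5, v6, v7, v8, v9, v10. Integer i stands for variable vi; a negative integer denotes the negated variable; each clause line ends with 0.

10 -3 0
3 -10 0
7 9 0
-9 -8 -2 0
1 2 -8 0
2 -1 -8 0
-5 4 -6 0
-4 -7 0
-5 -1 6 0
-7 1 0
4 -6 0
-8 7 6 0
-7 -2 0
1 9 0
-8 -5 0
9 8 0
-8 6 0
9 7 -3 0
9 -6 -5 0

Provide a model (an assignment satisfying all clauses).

v1 = T  v2 = T  v3 = T  v4 = T  v5 = T  v6 = T  v7 = F  v8 = F  v9 = T  v10 = T

Branch on v1: take v1 = True.
For the remaining variables, v2 = True, v3 = True, v4 = True, v5 = True, v6 = True, v7 = False, v8 = False, v9 = True, v10 = True works.
Check each clause:
  1. (!v3 || v10) — v10 is true.
  2. (!v10 || v3) — v3 is true.
  3. (v7 || v9) — v9 is true.
  4. (!v8 || !v9 || !v2) — !v8 is true.
  5. (v2 || !v8 || v1) — !v8 is true.
  6. (!v1 || v2 || !v8) — !v8 is true.
  7. (!v6 || !v5 || v4) — v4 is true.
  8. (!v4 || !v7) — !v7 is true.
  9. (!v5 || !v1 || v6) — v6 is true.
  10. (!v7 || v1) — !v7 is true.
  11. (!v6 || v4) — v4 is true.
  12. (v7 || !v8 || v6) — !v8 is true.
  13. (!v2 || !v7) — !v7 is true.
  14. (v1 || v9) — v1 is true.
  15. (!v8 || !v5) — !v8 is true.
  16. (v8 || v9) — v9 is true.
  17. (v6 || !v8) — !v8 is true.
  18. (v9 || v7 || !v3) — v9 is true.
  19. (!v6 || v9 || !v5) — v9 is true.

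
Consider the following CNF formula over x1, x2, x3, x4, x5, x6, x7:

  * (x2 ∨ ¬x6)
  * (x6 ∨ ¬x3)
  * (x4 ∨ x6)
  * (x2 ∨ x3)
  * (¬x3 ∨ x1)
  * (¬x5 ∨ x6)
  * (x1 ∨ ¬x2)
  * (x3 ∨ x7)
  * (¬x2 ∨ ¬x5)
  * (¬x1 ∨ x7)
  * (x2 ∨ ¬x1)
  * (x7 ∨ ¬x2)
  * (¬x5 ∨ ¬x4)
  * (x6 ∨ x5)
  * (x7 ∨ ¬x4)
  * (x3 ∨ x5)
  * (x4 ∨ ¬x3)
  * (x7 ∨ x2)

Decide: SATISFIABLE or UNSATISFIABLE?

SATISFIABLE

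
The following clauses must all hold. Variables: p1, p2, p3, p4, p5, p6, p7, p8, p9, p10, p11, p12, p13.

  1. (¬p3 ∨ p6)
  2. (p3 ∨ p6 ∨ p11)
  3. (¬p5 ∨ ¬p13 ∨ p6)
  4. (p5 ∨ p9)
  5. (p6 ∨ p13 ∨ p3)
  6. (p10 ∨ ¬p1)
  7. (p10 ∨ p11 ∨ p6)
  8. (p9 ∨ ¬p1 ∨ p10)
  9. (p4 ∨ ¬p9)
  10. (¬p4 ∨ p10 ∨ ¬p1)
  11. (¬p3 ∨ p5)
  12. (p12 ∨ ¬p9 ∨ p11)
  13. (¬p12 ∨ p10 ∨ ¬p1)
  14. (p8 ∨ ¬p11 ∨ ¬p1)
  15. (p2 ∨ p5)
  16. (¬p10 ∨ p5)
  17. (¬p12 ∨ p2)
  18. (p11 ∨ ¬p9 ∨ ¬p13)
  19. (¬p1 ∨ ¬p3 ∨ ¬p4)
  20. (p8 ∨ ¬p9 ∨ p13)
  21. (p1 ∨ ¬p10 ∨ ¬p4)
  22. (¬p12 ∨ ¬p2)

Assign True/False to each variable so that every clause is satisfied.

p1 = False, p2 = True, p3 = False, p4 = True, p5 = True, p6 = True, p7 = False, p8 = True, p9 = True, p10 = False, p11 = True, p12 = False, p13 = False

Check each clause:
  1. (p6 ∨ ¬p3) — ¬p3 is true.
  2. (p6 ∨ p3 ∨ p11) — p11 is true.
  3. (p6 ∨ ¬p13 ∨ ¬p5) — ¬p13 is true.
  4. (p5 ∨ p9) — p9 is true.
  5. (p3 ∨ p13 ∨ p6) — p6 is true.
  6. (p10 ∨ ¬p1) — ¬p1 is true.
  7. (p11 ∨ p6 ∨ p10) — p11 is true.
  8. (p9 ∨ p10 ∨ ¬p1) — p9 is true.
  9. (p4 ∨ ¬p9) — p4 is true.
  10. (¬p4 ∨ ¬p1 ∨ p10) — ¬p1 is true.
  11. (¬p3 ∨ p5) — p5 is true.
  12. (p12 ∨ p11 ∨ ¬p9) — p11 is true.
  13. (¬p12 ∨ p10 ∨ ¬p1) — ¬p12 is true.
  14. (¬p1 ∨ p8 ∨ ¬p11) — p8 is true.
  15. (p5 ∨ p2) — p2 is true.
  16. (¬p10 ∨ p5) — p5 is true.
  17. (¬p12 ∨ p2) — p2 is true.
  18. (¬p9 ∨ p11 ∨ ¬p13) — ¬p13 is true.
  19. (¬p1 ∨ ¬p4 ∨ ¬p3) — ¬p3 is true.
  20. (p13 ∨ p8 ∨ ¬p9) — p8 is true.
  21. (¬p4 ∨ p1 ∨ ¬p10) — ¬p10 is true.
  22. (¬p12 ∨ ¬p2) — ¬p12 is true.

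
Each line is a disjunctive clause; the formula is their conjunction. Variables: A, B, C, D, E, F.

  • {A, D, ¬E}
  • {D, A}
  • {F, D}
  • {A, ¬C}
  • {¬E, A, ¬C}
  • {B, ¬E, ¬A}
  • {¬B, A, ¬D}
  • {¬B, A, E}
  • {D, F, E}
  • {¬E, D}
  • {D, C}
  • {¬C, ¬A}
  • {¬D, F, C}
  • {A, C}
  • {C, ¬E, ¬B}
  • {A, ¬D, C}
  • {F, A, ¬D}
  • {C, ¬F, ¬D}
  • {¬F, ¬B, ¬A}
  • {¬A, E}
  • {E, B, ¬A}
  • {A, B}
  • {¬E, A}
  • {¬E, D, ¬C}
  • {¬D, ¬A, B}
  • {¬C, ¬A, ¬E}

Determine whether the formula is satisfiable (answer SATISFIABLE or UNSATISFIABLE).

A = True:
  propagation gives C=False, D=True, F=True; an empty clause results — contradiction.
A = False:
  propagation gives D=True, C=False; an empty clause results — contradiction.
Every branch closes, so no satisfying assignment exists.

UNSATISFIABLE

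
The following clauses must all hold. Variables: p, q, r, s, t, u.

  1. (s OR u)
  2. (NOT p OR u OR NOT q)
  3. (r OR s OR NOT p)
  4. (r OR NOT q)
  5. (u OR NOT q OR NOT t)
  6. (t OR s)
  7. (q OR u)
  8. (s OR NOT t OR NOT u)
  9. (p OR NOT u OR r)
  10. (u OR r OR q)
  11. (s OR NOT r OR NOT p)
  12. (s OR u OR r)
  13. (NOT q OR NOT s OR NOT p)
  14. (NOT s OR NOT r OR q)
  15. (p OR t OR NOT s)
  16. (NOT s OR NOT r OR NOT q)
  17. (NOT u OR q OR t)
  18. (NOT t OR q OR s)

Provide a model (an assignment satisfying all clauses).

p = True, q = False, r = False, s = True, t = True, u = True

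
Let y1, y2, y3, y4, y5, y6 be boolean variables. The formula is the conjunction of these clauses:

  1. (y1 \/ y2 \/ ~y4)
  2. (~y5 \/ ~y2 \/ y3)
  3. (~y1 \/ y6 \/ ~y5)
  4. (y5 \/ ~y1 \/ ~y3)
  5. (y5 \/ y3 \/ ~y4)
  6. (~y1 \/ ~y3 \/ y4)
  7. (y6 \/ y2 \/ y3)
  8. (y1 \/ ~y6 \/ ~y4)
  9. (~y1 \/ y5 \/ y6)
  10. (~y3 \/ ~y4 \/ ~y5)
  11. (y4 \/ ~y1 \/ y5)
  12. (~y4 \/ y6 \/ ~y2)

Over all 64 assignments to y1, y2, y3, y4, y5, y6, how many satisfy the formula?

Split on y1, then y4.
  y1=1, y4=1: remaining (y2,y3,y5,y6) ∈ {(0,0,1,1)} — 1.
  y1=1, y4=0: remaining (y2,y3,y5,y6) ∈ {(0,0,1,1)} — 1.
  y1=0, y4=1: a clause becomes empty — 0.
  y1=0, y4=0: 12 of the 16 assignments to (y2,y3,y5,y6) work.
Total: 1 + 1 + 0 + 12 = 14.

14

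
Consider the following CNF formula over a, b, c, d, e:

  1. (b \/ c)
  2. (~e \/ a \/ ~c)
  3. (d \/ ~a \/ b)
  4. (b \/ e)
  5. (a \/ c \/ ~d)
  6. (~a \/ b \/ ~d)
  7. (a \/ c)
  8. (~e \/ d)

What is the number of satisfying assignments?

Case analysis on a and b:
  a=T, b=T: c free; 3 ways for (d,e) × 2^1 = 6.
  a=T, b=F: a clause becomes empty — 0.
  a=F, b=T: remaining (c,d,e) ∈ {(T,F,F); (T,T,F)} — 2.
  a=F, b=F: a clause becomes empty — 0.
Total: 6 + 0 + 2 + 0 = 8.

8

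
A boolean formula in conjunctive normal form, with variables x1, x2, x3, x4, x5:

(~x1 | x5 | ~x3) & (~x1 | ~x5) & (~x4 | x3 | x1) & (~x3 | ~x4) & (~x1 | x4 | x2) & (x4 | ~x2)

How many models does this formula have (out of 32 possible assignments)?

6

Satisfying assignments:
  x1=0 x2=0 x3=0 x4=0 x5=0
  x1=0 x2=0 x3=0 x4=0 x5=1
  x1=0 x2=0 x3=1 x4=0 x5=0
  x1=0 x2=0 x3=1 x4=0 x5=1
  x1=1 x2=0 x3=0 x4=1 x5=0
  x1=1 x2=1 x3=0 x4=1 x5=0
That's 6 in total.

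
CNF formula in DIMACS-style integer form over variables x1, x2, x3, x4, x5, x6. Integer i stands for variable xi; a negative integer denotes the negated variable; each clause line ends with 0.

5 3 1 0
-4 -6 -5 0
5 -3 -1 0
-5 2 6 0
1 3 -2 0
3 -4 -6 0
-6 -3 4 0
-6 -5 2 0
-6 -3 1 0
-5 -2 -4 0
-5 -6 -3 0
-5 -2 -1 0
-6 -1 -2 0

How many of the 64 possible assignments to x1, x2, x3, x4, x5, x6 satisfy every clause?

10

Case analysis on x5 and x6:
  x5=1, x6=1: a clause becomes empty — 0.
  x5=1, x6=0: remaining (x1,x2,x3,x4) ∈ {(0,1,1,0)} — 1.
  x5=0, x6=1: remaining (x1,x2,x3,x4) ∈ {(1,0,0,0)} — 1.
  x5=0, x6=0: x2, x4 free; 2 ways for (x1,x3) × 2^2 = 8.
Total: 0 + 1 + 1 + 8 = 10.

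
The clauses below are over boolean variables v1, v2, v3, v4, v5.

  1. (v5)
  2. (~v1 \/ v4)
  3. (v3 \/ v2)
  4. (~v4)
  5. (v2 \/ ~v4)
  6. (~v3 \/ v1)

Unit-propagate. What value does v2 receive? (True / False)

True

Unit clause (v5) sets v5 = True.
(~v4) is a unit clause: v4 = False.
(v4 \/ ~v1) with v4 = False leaves only ~v1, so v1 = False.
From (v1 \/ ~v3) and v1 = False: v3 = False.
(v2 \/ v3): since v3 = False, the clause reduces to (v2). v2 = True.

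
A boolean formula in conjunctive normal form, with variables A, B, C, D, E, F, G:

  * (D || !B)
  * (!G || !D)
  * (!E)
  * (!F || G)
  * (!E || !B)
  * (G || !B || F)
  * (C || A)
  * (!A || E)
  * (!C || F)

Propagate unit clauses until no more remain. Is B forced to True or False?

False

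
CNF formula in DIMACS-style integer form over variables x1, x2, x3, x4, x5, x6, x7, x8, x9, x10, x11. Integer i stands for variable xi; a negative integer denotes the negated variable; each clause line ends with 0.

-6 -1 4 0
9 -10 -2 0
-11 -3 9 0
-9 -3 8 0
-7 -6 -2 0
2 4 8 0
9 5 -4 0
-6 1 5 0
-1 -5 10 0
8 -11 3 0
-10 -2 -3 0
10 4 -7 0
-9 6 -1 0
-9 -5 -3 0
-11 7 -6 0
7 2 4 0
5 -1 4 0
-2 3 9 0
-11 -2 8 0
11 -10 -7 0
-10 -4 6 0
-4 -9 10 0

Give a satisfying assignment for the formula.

x1=F  x2=F  x3=T  x4=T  x5=T  x6=F  x7=F  x8=T  x9=F  x10=F  x11=F

x8 occurs only positively in the remaining clauses — set x8 = True.
Branch on x1: take x1 = False.
The remaining clauses are satisfied by x2 = False, x3 = True, x4 = True, x5 = True, x6 = False, x7 = False, x9 = False, x10 = False, x11 = False.
Every clause has at least one true literal under this assignment.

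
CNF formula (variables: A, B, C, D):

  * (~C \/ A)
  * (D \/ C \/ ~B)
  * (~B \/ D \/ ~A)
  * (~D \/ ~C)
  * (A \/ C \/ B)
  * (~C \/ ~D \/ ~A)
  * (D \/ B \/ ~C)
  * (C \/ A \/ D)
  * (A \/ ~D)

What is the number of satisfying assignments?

3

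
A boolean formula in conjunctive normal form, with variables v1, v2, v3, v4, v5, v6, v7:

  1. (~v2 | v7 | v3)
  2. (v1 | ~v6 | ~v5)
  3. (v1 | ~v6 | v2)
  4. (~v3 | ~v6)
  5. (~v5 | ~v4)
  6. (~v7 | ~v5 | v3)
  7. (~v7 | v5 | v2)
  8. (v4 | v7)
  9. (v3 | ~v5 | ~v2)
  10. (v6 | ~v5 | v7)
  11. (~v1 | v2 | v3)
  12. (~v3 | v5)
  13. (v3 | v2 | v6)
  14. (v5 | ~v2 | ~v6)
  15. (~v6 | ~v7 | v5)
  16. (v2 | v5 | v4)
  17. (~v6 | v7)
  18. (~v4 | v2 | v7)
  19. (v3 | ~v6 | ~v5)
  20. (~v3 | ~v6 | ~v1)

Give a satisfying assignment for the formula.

Branch on v1: take v1 = True.
The remaining clauses are satisfied by v2 = False, v3 = True, v4 = False, v5 = True, v6 = False, v7 = True.
Check each clause:
  1. (~v2 | v3 | v7) — v3 is true.
  2. (~v5 | v1 | ~v6) — v1 is true.
  3. (v1 | ~v6 | v2) — v1 is true.
  4. (~v6 | ~v3) — ~v6 is true.
  5. (~v5 | ~v4) — ~v4 is true.
  6. (~v5 | ~v7 | v3) — v3 is true.
  7. (~v7 | v5 | v2) — v5 is true.
  8. (v4 | v7) — v7 is true.
  9. (v3 | ~v2 | ~v5) — v3 is true.
  10. (~v5 | v6 | v7) — v7 is true.
  11. (v2 | ~v1 | v3) — v3 is true.
  12. (~v3 | v5) — v5 is true.
  13. (v3 | v2 | v6) — v3 is true.
  14. (v5 | ~v6 | ~v2) — ~v6 is true.
  15. (v5 | ~v6 | ~v7) — ~v6 is true.
  16. (v2 | v4 | v5) — v5 is true.
  17. (~v6 | v7) — ~v6 is true.
  18. (v7 | ~v4 | v2) — ~v4 is true.
  19. (~v6 | v3 | ~v5) — ~v6 is true.
  20. (~v3 | ~v1 | ~v6) — ~v6 is true.

v1 = 1  v2 = 0  v3 = 1  v4 = 0  v5 = 1  v6 = 0  v7 = 1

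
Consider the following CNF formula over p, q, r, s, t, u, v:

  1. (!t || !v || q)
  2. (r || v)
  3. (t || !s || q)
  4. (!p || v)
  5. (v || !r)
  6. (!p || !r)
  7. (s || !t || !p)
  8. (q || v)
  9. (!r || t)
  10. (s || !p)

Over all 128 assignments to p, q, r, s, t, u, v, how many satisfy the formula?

Case analysis on v and p:
  v=T, p=T: remaining (q,r,s,t,u) ∈ {(T,F,T,F,F); (T,F,T,F,T); (T,F,T,T,F); (T,F,T,T,T)} — 4.
  v=T, p=F: u free; 7 ways for (q,r,s,t) × 2^1 = 14.
  v=F, p=T: a clause becomes empty — 0.
  v=F, p=F: a clause becomes empty — 0.
Total: 4 + 14 + 0 + 0 = 18.

18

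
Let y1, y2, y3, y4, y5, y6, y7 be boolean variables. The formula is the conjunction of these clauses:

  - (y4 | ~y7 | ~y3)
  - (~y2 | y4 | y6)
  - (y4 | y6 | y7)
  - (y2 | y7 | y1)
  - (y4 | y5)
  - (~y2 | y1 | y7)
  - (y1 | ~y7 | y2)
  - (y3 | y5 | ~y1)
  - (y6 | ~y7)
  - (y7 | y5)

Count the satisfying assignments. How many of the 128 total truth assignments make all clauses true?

25

Case analysis on y7 and y1:
  y7=T, y1=T: y2 free; 4 ways for (y3,y4,y5,y6) × 2^1 = 8.
  y7=T, y1=F: 5 of the 32 assignments to (y2,y3,y4,y5,y6) work.
  y7=F, y1=T: y2, y3 free; 3 ways for (y4,y5,y6) × 2^2 = 12.
  y7=F, y1=F: a clause becomes empty — 0.
Total: 8 + 5 + 12 + 0 = 25.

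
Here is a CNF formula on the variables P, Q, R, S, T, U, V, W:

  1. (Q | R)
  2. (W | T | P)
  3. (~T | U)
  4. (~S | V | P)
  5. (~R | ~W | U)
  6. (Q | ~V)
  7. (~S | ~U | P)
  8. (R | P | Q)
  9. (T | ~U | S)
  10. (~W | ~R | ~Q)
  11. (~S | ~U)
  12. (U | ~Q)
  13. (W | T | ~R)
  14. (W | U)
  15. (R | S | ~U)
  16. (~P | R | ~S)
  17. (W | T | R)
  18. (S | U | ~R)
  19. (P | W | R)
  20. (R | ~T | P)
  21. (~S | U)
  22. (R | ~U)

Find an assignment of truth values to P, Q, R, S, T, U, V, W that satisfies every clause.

P = False, Q = False, R = True, S = False, T = True, U = True, V = False, W = True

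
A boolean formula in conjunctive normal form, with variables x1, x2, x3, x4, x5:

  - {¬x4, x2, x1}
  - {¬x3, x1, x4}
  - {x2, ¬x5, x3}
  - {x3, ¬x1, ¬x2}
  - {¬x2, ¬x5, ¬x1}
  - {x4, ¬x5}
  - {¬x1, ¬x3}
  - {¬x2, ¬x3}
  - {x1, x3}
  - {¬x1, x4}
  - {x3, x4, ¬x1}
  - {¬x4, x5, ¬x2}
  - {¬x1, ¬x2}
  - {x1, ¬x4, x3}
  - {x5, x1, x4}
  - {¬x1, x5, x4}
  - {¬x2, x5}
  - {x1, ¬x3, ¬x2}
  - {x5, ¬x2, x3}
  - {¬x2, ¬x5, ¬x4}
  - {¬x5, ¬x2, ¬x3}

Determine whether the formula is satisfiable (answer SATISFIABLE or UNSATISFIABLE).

SATISFIABLE

Try x1 = True.
  then x3 is forced to False.
  then x2 is forced to False.
  then x5 is forced to False.
  then x4 is forced to True.
Every clause has at least one true literal under this assignment.
So x1 = True  x2 = False  x3 = False  x4 = True  x5 = False is a satisfying assignment.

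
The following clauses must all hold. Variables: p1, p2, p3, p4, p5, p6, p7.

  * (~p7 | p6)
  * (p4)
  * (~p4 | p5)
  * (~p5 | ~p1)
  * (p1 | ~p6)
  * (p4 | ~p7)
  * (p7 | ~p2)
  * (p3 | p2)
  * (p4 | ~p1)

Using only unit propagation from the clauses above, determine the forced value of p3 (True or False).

(p4) stands alone — p4 = True.
(p5 | ~p4): since p4 = True, the clause reduces to (p5). p5 = True.
From (~p1 | ~p5) and p5 = True: p1 = False.
(~p6 | p1): since p1 = False, the clause reduces to (~p6). p6 = False.
(~p7 | p6): since p6 = False, the clause reduces to (~p7). p7 = False.
(p7 | ~p2): since p7 = False, the clause reduces to (~p2). p2 = False.
In (p3 | p2), p2 is now false; p3 must hold, so p3 = True.

True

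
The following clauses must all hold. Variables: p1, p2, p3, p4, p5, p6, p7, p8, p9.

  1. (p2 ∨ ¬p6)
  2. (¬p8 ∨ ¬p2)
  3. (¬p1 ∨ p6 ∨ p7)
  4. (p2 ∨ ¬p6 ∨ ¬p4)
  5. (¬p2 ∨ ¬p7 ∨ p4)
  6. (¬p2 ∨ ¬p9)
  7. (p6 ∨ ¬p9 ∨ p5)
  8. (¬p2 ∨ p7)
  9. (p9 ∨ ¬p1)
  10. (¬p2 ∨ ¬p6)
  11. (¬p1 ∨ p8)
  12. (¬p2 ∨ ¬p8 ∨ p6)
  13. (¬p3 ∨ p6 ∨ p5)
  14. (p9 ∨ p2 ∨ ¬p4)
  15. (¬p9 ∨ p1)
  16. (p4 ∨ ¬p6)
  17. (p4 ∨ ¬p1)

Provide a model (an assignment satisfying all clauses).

p1=False, p2=False, p3=False, p4=False, p5=True, p6=False, p7=False, p8=True, p9=False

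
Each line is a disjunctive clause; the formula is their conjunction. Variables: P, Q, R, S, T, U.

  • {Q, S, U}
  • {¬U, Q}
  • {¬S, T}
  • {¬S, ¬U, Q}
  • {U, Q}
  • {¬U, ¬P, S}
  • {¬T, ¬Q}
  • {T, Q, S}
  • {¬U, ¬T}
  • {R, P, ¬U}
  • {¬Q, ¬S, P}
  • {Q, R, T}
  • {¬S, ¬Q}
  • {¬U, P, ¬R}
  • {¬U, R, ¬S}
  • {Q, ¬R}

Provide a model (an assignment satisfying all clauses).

P=True, Q=True, R=False, S=False, T=False, U=False

Check each clause:
  1. {S, Q, U} — Q is true.
  2. {¬U, Q} — Q is true.
  3. {T, ¬S} — ¬S is true.
  4. {¬U, ¬S, Q} — ¬U is true.
  5. {Q, U} — Q is true.
  6. {¬U, S, ¬P} — ¬U is true.
  7. {¬Q, ¬T} — ¬T is true.
  8. {S, T, Q} — Q is true.
  9. {¬U, ¬T} — ¬U is true.
  10. {R, P, ¬U} — P is true.
  11. {P, ¬Q, ¬S} — P is true.
  12. {T, Q, R} — Q is true.
  13. {¬S, ¬Q} — ¬S is true.
  14. {P, ¬U, ¬R} — P is true.
  15. {¬S, R, ¬U} — ¬U is true.
  16. {¬R, Q} — Q is true.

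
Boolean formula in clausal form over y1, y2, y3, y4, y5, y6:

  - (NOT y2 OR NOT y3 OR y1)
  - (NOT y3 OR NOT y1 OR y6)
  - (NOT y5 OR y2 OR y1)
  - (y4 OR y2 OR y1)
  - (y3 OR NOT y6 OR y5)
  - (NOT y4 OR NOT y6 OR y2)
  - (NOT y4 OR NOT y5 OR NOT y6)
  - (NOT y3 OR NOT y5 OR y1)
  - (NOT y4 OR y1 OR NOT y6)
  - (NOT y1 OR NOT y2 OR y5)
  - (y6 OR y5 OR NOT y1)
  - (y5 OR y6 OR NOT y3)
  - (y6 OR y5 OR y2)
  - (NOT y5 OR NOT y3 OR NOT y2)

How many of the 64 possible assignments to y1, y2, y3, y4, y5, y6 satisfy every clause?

Case analysis on y5 and y1:
  y5=T, y1=T: 7 of the 16 assignments to (y2,y3,y4,y6) work.
  y5=T, y1=F: remaining (y2,y3,y4,y6) ∈ {(T,F,F,F); (T,F,F,T); (T,F,T,F)} — 3.
  y5=F, y1=T: remaining (y2,y3,y4,y6) ∈ {(F,T,F,T)} — 1.
  y5=F, y1=F: remaining (y2,y3,y4,y6) ∈ {(T,F,F,F); (T,F,T,F)} — 2.
Total: 7 + 3 + 1 + 2 = 13.

13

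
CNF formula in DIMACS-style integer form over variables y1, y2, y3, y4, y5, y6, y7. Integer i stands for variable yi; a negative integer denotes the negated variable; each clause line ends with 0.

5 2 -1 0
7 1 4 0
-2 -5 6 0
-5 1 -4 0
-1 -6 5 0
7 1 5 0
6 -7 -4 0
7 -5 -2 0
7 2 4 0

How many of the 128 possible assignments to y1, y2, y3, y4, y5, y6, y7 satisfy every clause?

Split on y5, then y1.
  y5=T, y1=T: y3 free; 7 ways for (y2,y4,y6,y7) × 2^1 = 14.
  y5=T, y1=F: y3 free; 3 ways for (y2,y4,y6,y7) × 2^1 = 6.
  y5=F, y1=T: y3 free; 3 ways for (y2,y4,y6,y7) × 2^1 = 6.
  y5=F, y1=F: y2, y3 free; 3 ways for (y4,y6,y7) × 2^2 = 12.
Total: 14 + 6 + 6 + 12 = 38.

38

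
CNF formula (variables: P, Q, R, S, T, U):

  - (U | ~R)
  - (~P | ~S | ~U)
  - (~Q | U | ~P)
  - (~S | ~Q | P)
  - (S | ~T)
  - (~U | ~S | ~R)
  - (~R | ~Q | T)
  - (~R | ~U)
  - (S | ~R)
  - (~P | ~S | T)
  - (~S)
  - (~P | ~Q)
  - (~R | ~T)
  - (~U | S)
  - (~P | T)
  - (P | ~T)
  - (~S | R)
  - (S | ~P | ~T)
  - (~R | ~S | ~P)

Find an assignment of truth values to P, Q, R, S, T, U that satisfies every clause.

P=False  Q=True  R=False  S=False  T=False  U=False

The clause (~S) is unit: S must be False.
Unit propagation: (~T) forces T = False.
Unit propagation: (~R) forces R = False.
Unit propagation: (~U) forces U = False.
(~P) is a unit clause, so P = False.
Q is now unconstrained; take Q = True.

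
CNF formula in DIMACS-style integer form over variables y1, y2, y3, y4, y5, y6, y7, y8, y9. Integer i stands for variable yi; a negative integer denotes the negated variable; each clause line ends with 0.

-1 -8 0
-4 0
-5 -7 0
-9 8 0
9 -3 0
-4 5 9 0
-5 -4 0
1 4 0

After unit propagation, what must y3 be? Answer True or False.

(~y4) is a unit clause: y4 = False.
In (y1 \/ y4), y4 is now false; y1 must hold, so y1 = True.
(~y8 \/ ~y1): since y1 = True, the clause reduces to (~y8). y8 = False.
(y8 \/ ~y9) with y8 = False leaves only ~y9, so y9 = False.
(y9 \/ ~y3): since y9 = False, the clause reduces to (~y3). y3 = False.

False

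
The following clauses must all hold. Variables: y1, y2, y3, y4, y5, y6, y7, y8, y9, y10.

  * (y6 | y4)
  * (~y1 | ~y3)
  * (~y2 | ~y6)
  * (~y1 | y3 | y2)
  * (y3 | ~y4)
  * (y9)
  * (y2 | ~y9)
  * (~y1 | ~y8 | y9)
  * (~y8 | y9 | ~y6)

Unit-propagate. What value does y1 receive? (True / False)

Unit clause (y9) sets y9 = True.
In (y2 | ~y9), ~y9 is now false; y2 must hold, so y2 = True.
(~y2 | ~y6) with y2 = True leaves only ~y6, so y6 = False.
From (y6 | y4) and y6 = False: y4 = True.
(~y4 | y3) with y4 = True leaves only y3, so y3 = True.
(~y3 | ~y1) with y3 = True leaves only ~y1, so y1 = False.

False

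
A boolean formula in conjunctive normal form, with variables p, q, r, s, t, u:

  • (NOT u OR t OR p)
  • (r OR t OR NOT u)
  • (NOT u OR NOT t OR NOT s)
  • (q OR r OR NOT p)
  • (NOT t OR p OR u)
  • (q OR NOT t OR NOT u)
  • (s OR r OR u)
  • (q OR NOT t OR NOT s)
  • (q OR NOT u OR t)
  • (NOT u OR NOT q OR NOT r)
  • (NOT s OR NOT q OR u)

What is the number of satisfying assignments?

Case analysis on u and t:
  u=T, t=T: remaining (p,q,r,s) ∈ {(F,T,F,F); (T,T,F,F)} — 2.
  u=T, t=F: a clause becomes empty — 0.
  u=F, t=T: remaining (p,q,r,s) ∈ {(T,F,T,F); (T,T,T,F)} — 2.
  u=F, t=F: 7 of the 16 assignments to (p,q,r,s) work.
Total: 2 + 0 + 2 + 7 = 11.

11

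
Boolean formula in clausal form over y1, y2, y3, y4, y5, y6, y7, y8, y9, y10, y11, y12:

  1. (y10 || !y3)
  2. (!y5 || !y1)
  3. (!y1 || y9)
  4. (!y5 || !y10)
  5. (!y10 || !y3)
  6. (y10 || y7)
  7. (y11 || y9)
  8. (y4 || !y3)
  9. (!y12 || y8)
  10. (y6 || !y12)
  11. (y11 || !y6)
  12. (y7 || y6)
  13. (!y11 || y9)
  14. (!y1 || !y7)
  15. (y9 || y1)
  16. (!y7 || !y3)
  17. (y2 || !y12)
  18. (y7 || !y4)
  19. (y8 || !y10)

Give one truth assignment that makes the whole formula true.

y1=F, y2=F, y3=F, y4=T, y5=T, y6=F, y7=T, y8=F, y9=T, y10=F, y11=T, y12=F

Pure literal: y3 appears only negated; assign y3 = False.
Pure literal: y9 appears only positively; assign y9 = True.
Set y1 = False and propagate.
Try y2 = False.
  then y12 is forced to False.
Set y4 = True and propagate.
  then y7 is forced to True.
The remaining clauses are satisfied by y5 = True, y6 = False, y8 = False, y10 = False, y11 = True.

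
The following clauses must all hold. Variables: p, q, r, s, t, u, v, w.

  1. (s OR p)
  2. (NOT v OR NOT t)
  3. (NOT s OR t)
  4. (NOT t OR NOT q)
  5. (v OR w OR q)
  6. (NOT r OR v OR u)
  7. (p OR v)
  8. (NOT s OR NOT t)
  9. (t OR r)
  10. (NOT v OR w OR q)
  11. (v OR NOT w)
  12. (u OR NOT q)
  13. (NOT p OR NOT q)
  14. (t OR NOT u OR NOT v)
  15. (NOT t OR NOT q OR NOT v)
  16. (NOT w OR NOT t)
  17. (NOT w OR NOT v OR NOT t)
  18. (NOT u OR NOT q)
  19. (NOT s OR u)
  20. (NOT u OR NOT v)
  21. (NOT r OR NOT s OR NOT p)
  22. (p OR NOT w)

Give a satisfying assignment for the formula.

p = True, q = False, r = True, s = False, t = False, u = False, v = True, w = True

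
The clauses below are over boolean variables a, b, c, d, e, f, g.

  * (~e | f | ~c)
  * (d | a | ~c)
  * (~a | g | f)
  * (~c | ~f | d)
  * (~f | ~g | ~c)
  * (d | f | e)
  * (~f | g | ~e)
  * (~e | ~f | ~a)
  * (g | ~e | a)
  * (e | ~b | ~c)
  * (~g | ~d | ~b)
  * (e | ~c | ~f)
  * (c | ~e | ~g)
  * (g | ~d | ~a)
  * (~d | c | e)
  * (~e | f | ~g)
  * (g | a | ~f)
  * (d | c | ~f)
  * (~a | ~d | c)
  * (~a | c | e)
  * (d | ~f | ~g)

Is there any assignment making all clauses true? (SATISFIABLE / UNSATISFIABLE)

SATISFIABLE

b occurs only negated in the remaining clauses — set b = False.
Set a = True and propagate.
For the remaining variables, c = True, d = True, e = False, f = False, g = True works.
So a=True, b=False, c=True, d=True, e=False, f=False, g=True is a satisfying assignment.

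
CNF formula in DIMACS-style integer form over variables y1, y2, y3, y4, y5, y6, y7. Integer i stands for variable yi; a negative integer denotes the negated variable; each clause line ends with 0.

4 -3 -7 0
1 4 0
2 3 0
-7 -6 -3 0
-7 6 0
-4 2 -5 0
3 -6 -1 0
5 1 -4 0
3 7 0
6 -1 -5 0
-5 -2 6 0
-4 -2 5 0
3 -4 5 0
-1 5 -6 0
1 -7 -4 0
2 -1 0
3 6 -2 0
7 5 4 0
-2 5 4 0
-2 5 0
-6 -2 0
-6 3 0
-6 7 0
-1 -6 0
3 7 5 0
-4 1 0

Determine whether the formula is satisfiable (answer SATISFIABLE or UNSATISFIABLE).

UNSATISFIABLE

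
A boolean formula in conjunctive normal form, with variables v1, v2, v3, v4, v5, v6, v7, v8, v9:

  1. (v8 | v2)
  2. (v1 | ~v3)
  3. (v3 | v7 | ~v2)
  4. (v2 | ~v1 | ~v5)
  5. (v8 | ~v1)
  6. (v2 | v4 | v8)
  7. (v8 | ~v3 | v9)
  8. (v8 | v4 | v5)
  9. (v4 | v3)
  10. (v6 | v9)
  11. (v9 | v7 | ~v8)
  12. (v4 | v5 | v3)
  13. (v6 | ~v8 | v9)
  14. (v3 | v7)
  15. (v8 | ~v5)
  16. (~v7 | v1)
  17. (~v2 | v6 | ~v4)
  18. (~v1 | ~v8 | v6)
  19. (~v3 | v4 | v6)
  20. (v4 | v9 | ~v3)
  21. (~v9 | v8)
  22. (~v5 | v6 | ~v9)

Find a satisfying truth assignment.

v1=True, v2=True, v3=True, v4=False, v5=False, v6=True, v7=True, v8=True, v9=True

Check each clause:
  1. (v2 | v8) — v8 is true.
  2. (v1 | ~v3) — v1 is true.
  3. (v3 | ~v2 | v7) — v3 is true.
  4. (~v1 | v2 | ~v5) — v2 is true.
  5. (~v1 | v8) — v8 is true.
  6. (v2 | v8 | v4) — v8 is true.
  7. (v9 | ~v3 | v8) — v8 is true.
  8. (v8 | v5 | v4) — v8 is true.
  9. (v3 | v4) — v3 is true.
  10. (v6 | v9) — v9 is true.
  11. (~v8 | v9 | v7) — v9 is true.
  12. (v4 | v5 | v3) — v3 is true.
  13. (v9 | v6 | ~v8) — v9 is true.
  14. (v7 | v3) — v3 is true.
  15. (v8 | ~v5) — v8 is true.
  16. (~v7 | v1) — v1 is true.
  17. (v6 | ~v4 | ~v2) — ~v4 is true.
  18. (~v1 | ~v8 | v6) — v6 is true.
  19. (v4 | ~v3 | v6) — v6 is true.
  20. (v9 | v4 | ~v3) — v9 is true.
  21. (v8 | ~v9) — v8 is true.
  22. (v6 | ~v5 | ~v9) — ~v5 is true.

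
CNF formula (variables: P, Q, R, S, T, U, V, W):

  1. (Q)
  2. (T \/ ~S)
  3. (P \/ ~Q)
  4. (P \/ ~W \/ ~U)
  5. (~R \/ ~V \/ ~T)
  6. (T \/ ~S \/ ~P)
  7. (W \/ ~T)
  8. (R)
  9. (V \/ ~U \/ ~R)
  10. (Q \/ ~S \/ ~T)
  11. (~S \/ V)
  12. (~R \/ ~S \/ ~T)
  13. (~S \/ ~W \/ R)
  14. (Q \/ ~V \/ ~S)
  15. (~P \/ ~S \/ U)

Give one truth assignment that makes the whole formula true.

P=1, Q=1, R=1, S=0, T=0, U=1, V=1, W=1

Unit propagation: (Q) forces Q = True.
(P) is a unit clause, so P = True.
Unit propagation: (R) forces R = True.
S occurs only negated in the remaining clauses — set S = False.
W occurs only positively in the remaining clauses — set W = True.
Branch on T: take T = False.
Branch on U: take U = True.
  then V is forced to True.
Check each clause:
  1. (Q) — Q is true.
  2. (T \/ ~S) — ~S is true.
  3. (~Q \/ P) — P is true.
  4. (P \/ ~U \/ ~W) — P is true.
  5. (~T \/ ~R \/ ~V) — ~T is true.
  6. (~P \/ T \/ ~S) — ~S is true.
  7. (W \/ ~T) — W is true.
  8. (R) — R is true.
  9. (~U \/ ~R \/ V) — V is true.
  10. (Q \/ ~T \/ ~S) — Q is true.
  11. (~S \/ V) — ~S is true.
  12. (~T \/ ~R \/ ~S) — ~T is true.
  13. (R \/ ~S \/ ~W) — R is true.
  14. (~S \/ Q \/ ~V) — Q is true.
  15. (~S \/ U \/ ~P) — ~S is true.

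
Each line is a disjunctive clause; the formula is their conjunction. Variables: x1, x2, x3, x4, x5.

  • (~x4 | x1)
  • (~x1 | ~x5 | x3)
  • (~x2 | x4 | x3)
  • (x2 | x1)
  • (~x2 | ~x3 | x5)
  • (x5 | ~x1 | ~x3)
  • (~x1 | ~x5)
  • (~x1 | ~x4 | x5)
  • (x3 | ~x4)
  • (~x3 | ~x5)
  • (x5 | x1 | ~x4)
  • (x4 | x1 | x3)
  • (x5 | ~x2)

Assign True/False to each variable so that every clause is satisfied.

Set x1 = True and propagate.
  then x5 is forced to False.
  then x3 is forced to False.
  then x4 is forced to False.
  then x2 is forced to False.
Every clause has at least one true literal under this assignment.

x1=1  x2=0  x3=0  x4=0  x5=0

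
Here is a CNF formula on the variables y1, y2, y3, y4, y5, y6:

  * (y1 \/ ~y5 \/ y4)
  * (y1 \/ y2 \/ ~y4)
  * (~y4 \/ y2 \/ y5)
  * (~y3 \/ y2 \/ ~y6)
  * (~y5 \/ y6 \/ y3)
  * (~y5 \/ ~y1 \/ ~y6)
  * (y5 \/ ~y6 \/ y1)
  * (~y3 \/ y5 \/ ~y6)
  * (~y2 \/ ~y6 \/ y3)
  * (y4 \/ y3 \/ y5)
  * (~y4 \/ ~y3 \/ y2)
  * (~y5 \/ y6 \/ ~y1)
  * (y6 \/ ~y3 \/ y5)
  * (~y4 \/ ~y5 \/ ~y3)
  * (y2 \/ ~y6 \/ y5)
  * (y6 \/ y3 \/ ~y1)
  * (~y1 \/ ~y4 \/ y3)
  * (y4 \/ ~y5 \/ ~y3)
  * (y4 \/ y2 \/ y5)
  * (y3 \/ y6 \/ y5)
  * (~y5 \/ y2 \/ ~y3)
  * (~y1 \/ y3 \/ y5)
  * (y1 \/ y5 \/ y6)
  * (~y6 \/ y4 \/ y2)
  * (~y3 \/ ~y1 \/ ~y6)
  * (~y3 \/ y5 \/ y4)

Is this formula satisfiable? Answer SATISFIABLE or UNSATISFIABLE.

y5 = True:
  y3 = True:
    propagation gives y4=False; an empty clause results — contradiction.
  y3 = False:
    propagation gives y6=True, y1=False, y4=True, y2=True; an empty clause results — contradiction.
y5 = False:
  y3 = True:
    propagation gives y6=False; an empty clause results — contradiction.
  y3 = False:
    propagation gives y4=True, y2=True, y6=False; an empty clause results — contradiction.
Every branch closes, so no satisfying assignment exists.

UNSATISFIABLE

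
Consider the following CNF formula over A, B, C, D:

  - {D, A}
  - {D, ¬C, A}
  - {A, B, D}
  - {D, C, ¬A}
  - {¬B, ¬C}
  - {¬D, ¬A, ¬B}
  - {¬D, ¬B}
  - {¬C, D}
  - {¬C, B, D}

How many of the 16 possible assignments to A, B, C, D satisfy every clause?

4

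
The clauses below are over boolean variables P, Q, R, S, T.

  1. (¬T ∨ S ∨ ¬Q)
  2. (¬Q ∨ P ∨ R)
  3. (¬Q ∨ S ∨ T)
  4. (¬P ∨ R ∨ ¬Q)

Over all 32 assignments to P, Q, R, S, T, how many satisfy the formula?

Split on Q, then P.
  Q=1, P=1: remaining (R,S,T) ∈ {(1,1,0); (1,1,1)} — 2.
  Q=1, P=0: remaining (R,S,T) ∈ {(1,1,0); (1,1,1)} — 2.
  Q=0, P=1: R, S, T free → 2^3 = 8.
  Q=0, P=0: R, S, T free → 2^3 = 8.
Total: 2 + 2 + 8 + 8 = 20.

20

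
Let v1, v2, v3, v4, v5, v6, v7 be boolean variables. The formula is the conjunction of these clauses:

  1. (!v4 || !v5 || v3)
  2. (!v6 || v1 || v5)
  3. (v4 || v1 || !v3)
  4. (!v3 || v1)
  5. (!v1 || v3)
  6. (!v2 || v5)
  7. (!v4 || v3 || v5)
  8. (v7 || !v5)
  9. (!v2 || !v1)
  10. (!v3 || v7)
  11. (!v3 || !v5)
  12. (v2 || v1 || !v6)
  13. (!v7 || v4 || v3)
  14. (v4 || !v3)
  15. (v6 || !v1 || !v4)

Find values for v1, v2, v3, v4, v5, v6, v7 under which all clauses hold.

v1=True, v2=False, v3=True, v4=True, v5=False, v6=True, v7=True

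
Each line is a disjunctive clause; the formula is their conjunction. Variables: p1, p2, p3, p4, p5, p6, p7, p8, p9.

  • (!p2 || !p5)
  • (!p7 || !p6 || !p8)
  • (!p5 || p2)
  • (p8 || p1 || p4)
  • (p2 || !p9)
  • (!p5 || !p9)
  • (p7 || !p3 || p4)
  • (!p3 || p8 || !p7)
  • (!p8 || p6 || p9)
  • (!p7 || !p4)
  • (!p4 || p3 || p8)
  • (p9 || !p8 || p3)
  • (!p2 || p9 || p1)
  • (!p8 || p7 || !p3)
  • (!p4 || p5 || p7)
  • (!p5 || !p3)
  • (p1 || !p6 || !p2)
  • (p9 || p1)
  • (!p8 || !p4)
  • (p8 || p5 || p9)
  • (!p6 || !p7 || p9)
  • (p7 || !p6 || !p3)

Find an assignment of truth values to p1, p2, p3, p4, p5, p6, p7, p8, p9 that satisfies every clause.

p1=True  p2=True  p3=False  p4=False  p5=False  p6=True  p7=True  p8=False  p9=True

p1 occurs only positively in the remaining clauses — set p1 = True.
Try p2 = True.
  then p5 is forced to False.
The remaining clauses are satisfied by p3 = False, p4 = False, p6 = True, p7 = True, p8 = False, p9 = True.
Every clause has at least one true literal under this assignment.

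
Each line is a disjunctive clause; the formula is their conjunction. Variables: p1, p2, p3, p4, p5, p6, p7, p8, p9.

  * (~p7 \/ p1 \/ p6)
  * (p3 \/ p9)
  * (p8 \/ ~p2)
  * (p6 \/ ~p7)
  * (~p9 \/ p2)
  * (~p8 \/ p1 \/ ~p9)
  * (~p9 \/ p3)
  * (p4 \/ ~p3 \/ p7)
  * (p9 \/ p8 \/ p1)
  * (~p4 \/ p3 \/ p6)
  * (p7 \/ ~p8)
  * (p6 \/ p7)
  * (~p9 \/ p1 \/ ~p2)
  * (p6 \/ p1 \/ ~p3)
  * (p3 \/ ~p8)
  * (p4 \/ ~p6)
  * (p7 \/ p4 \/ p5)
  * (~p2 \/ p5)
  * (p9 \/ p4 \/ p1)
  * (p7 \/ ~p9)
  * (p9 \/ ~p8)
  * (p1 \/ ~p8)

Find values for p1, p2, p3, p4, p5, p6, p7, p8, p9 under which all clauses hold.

p1 occurs only positively in the remaining clauses — set p1 = True.
p5 occurs only positively in the remaining clauses — set p5 = True.
Branch on p2: take p2 = False.
  then p9 is forced to False.
  then p3 is forced to True.
  then p8 is forced to False.
The remaining clauses are satisfied by p4 = True, p6 = True, p7 = True.
Every clause has at least one true literal under this assignment.
Check each clause:
  1. (p6 \/ p1 \/ ~p7) — p6 is true.
  2. (p3 \/ p9) — p3 is true.
  3. (p8 \/ ~p2) — ~p2 is true.
  4. (~p7 \/ p6) — p6 is true.
  5. (~p9 \/ p2) — ~p9 is true.
  6. (p1 \/ ~p8 \/ ~p9) — ~p8 is true.
  7. (~p9 \/ p3) — p3 is true.
  8. (p4 \/ p7 \/ ~p3) — p4 is true.
  9. (p8 \/ p9 \/ p1) — p1 is true.
  10. (p3 \/ ~p4 \/ p6) — p3 is true.
  11. (p7 \/ ~p8) — ~p8 is true.
  12. (p6 \/ p7) — p6 is true.
  13. (~p9 \/ p1 \/ ~p2) — p1 is true.
  14. (~p3 \/ p1 \/ p6) — p1 is true.
  15. (p3 \/ ~p8) — ~p8 is true.
  16. (~p6 \/ p4) — p4 is true.
  17. (p5 \/ p4 \/ p7) — p4 is true.
  18. (~p2 \/ p5) — p5 is true.
  19. (p4 \/ p1 \/ p9) — p1 is true.
  20. (p7 \/ ~p9) — ~p9 is true.
  21. (~p8 \/ p9) — ~p8 is true.
  22. (p1 \/ ~p8) — ~p8 is true.

p1 = T, p2 = F, p3 = T, p4 = T, p5 = T, p6 = T, p7 = T, p8 = F, p9 = F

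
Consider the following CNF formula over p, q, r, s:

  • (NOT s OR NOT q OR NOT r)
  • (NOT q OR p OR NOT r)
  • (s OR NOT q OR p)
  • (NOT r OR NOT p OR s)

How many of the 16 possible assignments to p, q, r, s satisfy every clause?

Case analysis on p and q:
  p=1, q=1: remaining (r,s) ∈ {(0,0); (0,1)} — 2.
  p=1, q=0: remaining (r,s) ∈ {(0,0); (0,1); (1,1)} — 3.
  p=0, q=1: remaining (r,s) ∈ {(0,1)} — 1.
  p=0, q=0: remaining (r,s) ∈ {(0,0); (0,1); (1,0); (1,1)} — 4.
Total: 2 + 3 + 1 + 4 = 10.

10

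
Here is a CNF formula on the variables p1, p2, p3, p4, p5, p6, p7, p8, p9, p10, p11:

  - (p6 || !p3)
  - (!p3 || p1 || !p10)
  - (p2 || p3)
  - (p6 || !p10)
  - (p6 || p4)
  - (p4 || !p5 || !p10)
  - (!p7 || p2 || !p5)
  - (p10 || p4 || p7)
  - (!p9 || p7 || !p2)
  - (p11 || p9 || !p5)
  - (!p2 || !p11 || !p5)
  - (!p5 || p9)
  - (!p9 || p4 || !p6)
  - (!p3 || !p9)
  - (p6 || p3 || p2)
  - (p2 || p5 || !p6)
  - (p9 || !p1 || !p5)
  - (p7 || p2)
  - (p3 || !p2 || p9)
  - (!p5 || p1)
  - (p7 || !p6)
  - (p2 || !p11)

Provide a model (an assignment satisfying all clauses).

p4 occurs only positively in the remaining clauses — set p4 = True.
Set p1 = False and propagate.
  then p5 is forced to False.
Try p2 = True.
The remaining clauses are satisfied by p3 = False, p6 = False, p7 = True, p8 = True, p9 = True, p10 = False, p11 = False.
Every clause has at least one true literal under this assignment.

p1 = F, p2 = T, p3 = F, p4 = T, p5 = F, p6 = F, p7 = T, p8 = T, p9 = T, p10 = F, p11 = F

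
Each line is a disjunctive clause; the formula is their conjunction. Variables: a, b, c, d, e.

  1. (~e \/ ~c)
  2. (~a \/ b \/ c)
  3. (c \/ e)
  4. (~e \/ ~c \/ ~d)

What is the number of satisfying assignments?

Split on c, then e.
  c=1, e=1: a clause becomes empty — 0.
  c=1, e=0: a, b, d free → 2^3 = 8.
  c=0, e=1: d free; 3 ways for (a,b) × 2^1 = 6.
  c=0, e=0: a clause becomes empty — 0.
Total: 0 + 8 + 6 + 0 = 14.

14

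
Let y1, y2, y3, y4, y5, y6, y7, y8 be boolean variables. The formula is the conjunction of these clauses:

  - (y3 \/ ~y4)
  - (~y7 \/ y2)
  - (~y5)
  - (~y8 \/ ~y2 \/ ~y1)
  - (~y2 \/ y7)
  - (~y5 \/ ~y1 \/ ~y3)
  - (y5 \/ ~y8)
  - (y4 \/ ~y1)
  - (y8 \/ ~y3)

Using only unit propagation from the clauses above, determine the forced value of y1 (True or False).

False

Unit clause (~y5) sets y5 = False.
In (~y8 \/ y5), y5 is now false; ~y8 must hold, so y8 = False.
(~y3 \/ y8) with y8 = False leaves only ~y3, so y3 = False.
(y3 \/ ~y4) with y3 = False leaves only ~y4, so y4 = False.
(y4 \/ ~y1) with y4 = False leaves only ~y1, so y1 = False.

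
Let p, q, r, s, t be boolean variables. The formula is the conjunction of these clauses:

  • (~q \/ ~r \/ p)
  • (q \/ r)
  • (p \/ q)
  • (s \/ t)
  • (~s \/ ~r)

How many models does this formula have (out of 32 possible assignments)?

8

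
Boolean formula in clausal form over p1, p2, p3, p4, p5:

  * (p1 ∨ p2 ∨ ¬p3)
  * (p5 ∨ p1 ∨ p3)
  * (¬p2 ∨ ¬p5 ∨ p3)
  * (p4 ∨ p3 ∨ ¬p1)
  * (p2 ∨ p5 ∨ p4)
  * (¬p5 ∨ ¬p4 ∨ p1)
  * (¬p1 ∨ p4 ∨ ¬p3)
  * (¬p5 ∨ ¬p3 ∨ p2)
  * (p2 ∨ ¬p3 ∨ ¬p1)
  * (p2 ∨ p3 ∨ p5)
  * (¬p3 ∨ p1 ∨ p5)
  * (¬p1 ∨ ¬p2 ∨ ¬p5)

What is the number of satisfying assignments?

The models are:
  p1=0 p2=0 p3=0 p4=0 p5=1
  p1=0 p2=1 p3=1 p4=0 p5=1
  p1=1 p2=0 p3=0 p4=1 p5=1
  p1=1 p2=1 p3=0 p4=1 p5=0
  p1=1 p2=1 p3=1 p4=1 p5=0
That's 5 in total.

5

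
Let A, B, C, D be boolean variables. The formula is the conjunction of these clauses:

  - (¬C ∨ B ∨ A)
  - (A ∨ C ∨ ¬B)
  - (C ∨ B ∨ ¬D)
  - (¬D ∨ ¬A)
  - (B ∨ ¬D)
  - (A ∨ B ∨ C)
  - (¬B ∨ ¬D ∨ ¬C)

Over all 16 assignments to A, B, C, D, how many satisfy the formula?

5

Satisfying assignments:
  A=0 B=1 C=1 D=0
  A=1 B=0 C=0 D=0
  A=1 B=0 C=1 D=0
  A=1 B=1 C=0 D=0
  A=1 B=1 C=1 D=0
That's 5 in total.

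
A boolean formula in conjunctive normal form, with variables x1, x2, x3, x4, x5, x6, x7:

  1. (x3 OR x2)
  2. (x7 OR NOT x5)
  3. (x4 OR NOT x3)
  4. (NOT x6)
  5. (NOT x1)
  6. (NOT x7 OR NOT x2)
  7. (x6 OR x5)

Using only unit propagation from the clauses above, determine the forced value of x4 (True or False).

Unit clause (NOT x6) sets x6 = False.
(NOT x1) is a unit clause: x1 = False.
In (x5 OR x6), x6 is now false; x5 must hold, so x5 = True.
(NOT x5 OR x7): since x5 = True, the clause reduces to (x7). x7 = True.
(NOT x7 OR NOT x2) with x7 = True leaves only NOT x2, so x2 = False.
(x2 OR x3): since x2 = False, the clause reduces to (x3). x3 = True.
(x4 OR NOT x3): since x3 = True, the clause reduces to (x4). x4 = True.

True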